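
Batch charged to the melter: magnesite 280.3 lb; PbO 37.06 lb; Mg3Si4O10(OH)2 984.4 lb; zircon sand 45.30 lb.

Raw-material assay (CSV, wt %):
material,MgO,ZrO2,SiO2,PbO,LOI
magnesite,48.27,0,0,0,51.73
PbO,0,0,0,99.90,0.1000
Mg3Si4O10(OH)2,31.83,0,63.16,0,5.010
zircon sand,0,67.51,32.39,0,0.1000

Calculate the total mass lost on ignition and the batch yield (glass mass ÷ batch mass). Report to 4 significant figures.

LOI loss = 194.4 lb; glass = 1153 lb; yield = 85.57%

In-progress results are shown, with 4-significant-figure rounding, when written out — all arithmetic carries exact precision end to end — each reported figure is rounded exactly once. Derived quantities (glass mass, totals, ignition loss, four oxide percentages, the yield) are re-derived in exact precision from the batch weights for 1153 lb of glass as written in either problem or answer.
Ignition loss by material:
  magnesite: 280.3 × 0.5173 = 145.0 lb
  PbO: 37.06 × 0.001000 = 0.03706 lb
  Mg3Si4O10(OH)2: 984.4 × 0.05010 = 49.32 lb
  zircon sand: 45.30 × 0.001000 = 0.04530 lb
Total LOI = 194.4 lb
Glass = batch − LOI = 1347 − 194.4 = 1153 lb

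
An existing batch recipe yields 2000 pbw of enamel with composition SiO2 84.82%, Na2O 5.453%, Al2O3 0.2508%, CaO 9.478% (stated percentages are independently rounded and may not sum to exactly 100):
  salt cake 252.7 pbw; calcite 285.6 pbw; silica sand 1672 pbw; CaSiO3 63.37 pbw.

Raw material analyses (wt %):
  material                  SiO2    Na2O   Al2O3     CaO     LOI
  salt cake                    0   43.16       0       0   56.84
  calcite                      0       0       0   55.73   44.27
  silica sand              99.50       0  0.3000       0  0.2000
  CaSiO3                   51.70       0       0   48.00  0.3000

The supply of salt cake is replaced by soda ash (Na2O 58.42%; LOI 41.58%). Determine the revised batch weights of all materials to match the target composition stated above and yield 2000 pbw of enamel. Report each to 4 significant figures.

The whole derivation carries exact precision in all steps. Values along the way appear with 4-significant-figure rounding when written out; exactly one rounding is applied to every reported value; the derived quantities, including yield, the four compositions, the totals, glass mass, LOI, are rebuilt from the weighed amounts for 2000 pbw of glass at full float precision exactly as shown in problem or answer.
Target oxide masses per 2000 pbw enamel:
  SiO2: 84.82% × 2000 = 1696 pbw
  Na2O: 5.453% × 2000 = 109.1 pbw
  Al2O3: 0.2508% × 2000 = 5.016 pbw
  CaO: 9.478% × 2000 = 189.6 pbw
Mass-balance tally per oxide with the batch weights as given, for the quoted basis mass (summed amounts equal target values within answer rounding):
  SiO2: 1672·0.9950 + 63.37·0.5170 = 1696 pbw (target 1696 pbw)
  Na2O: 186.7·0.5842 = 109.1 pbw (target 109.1 pbw)
  Al2O3: 1672·0.003000 = 5.016 pbw (target 5.016 pbw)
  CaO: 285.6·0.5573 + 63.37·0.4800 = 189.6 pbw (target 189.6 pbw)
Auditing the glass mass value: Σ batch − LOI loss = 2000 pbw (the Σ of target masses is 2000 pbw; stated basis 2000 pbw — any gap is answer rounding).
Batch total: Σ batch = 2208 pbw; the LOI term Σ batch·LOI equals 207.6 pbw; the yield ratio, glass ÷ batch: 90.60%.

Revised batch per 2000 pbw enamel:
  soda ash: 186.7 pbw
  calcite: 285.6 pbw
  silica sand: 1672 pbw
  CaSiO3: 63.37 pbw
Total batch = 2208 pbw; LOI loss = 207.6 pbw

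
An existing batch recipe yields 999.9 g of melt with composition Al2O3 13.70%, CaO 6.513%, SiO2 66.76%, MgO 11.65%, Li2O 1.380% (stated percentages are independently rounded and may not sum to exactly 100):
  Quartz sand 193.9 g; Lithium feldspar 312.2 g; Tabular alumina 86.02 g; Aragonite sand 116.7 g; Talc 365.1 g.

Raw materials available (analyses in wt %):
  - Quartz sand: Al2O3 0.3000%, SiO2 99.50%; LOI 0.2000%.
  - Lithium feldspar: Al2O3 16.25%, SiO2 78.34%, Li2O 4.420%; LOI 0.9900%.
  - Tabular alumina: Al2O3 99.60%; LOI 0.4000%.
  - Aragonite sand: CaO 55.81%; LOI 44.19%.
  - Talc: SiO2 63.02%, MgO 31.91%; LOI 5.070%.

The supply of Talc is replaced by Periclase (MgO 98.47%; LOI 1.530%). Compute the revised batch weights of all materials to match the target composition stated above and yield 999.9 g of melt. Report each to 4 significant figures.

Exact precision is maintained at all times; mid-chain values appear rounded off to 4 significant figures alongside each step. Every reported result undergoes a single rounding; all derived quantities, which include net glass mass, the totals, yield, five oxide percentages, LOI, are rebuilt at full precision, exactly as printed in the question or the answer, from the batch weights on 999.9 g of glass.
Oxide mass targets, per 999.9 g melt:
  Al2O3: 13.70% × 999.9 = 137.0 g
  CaO: 6.513% × 999.9 = 65.12 g
  SiO2: 66.76% × 999.9 = 667.5 g
  MgO: 11.65% × 999.9 = 116.5 g
  Li2O: 1.380% × 999.9 = 13.80 g
Checking each oxide sum given the weights on record, under the basis named above (each sum matches its target mass within answer rounding):
  Al2O3: 425.1·0.003000 + 312.2·0.1625 + 85.32·0.9960 = 137.0 g (target 137.0 g)
  CaO: 116.7·0.5581 = 65.13 g (target 65.12 g)
  SiO2: 425.1·0.9950 + 312.2·0.7834 = 667.6 g (target 667.5 g)
  MgO: 118.3·0.9847 = 116.5 g (target 116.5 g)
  Li2O: 312.2·0.04420 = 13.80 g (target 13.80 g)
Glass mass check: total batch − LOI = 1000 g (the targets, summed, come to 999.9 g; the stated basis being 999.9 g — differing by rounding only).
Whole-batch sum: Σ batch = 1058 g; LOI loss = Σ batch·LOI = 57.66 g; yield: glass divided by total = 94.55%.

Revised batch per 999.9 g melt:
  Quartz sand: 425.1 g
  Lithium feldspar: 312.2 g
  Tabular alumina: 85.32 g
  Aragonite sand: 116.7 g
  Periclase: 118.3 g
Total batch = 1058 g; LOI loss = 57.66 g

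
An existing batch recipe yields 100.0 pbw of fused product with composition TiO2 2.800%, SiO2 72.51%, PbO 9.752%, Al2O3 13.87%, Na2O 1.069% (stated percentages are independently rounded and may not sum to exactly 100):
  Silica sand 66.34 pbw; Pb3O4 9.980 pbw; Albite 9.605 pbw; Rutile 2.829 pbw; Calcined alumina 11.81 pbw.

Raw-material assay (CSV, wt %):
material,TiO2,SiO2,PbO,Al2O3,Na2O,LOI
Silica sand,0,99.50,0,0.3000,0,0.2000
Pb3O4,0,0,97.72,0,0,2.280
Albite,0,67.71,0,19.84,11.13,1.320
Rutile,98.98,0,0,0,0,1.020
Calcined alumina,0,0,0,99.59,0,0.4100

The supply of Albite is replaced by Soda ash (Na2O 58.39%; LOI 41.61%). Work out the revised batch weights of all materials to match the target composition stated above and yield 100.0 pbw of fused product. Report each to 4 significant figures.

Revised batch per 100.0 pbw fused product:
  Silica sand: 72.87 pbw
  Pb3O4: 9.980 pbw
  Soda ash: 1.831 pbw
  Rutile: 2.829 pbw
  Calcined alumina: 13.71 pbw
Total batch = 101.2 pbw; LOI loss = 1.220 pbw

Mid-chain values are rounded off to 4 significant figures wherever printed; all internal work maintains full precision throughout. A single rounding yields each reported figure — derived quantities are recomputed in full float precision (the yield, totals, the five compositions, net glass mass, ignition loss) using the weight values on 100.0 pbw of glass, as quoted within the problem or the answer.
Oxide-by-oxide targets in 100.0 pbw fused product:
  TiO2: 2.800% × 100.0 = 2.800 pbw
  SiO2: 72.51% × 100.0 = 72.51 pbw
  PbO: 9.752% × 100.0 = 9.752 pbw
  Al2O3: 13.87% × 100.0 = 13.87 pbw
  Na2O: 1.069% × 100.0 = 1.069 pbw
Checking each oxide sum with the batch weights as given, on the stated basis (each sum matches its target mass net of answer rounding effects):
  TiO2: 2.829·0.9898 = 2.800 pbw (target 2.800 pbw)
  SiO2: 72.87·0.9950 = 72.51 pbw (target 72.51 pbw)
  PbO: 9.980·0.9772 = 9.752 pbw (target 9.752 pbw)
  Al2O3: 72.87·0.003000 + 13.71·0.9959 = 13.87 pbw (target 13.87 pbw)
  Na2O: 1.831·0.5839 = 1.069 pbw (target 1.069 pbw)
Glass-mass closure: Σ batch − LOI loss = 100.0 pbw (the targets, summed, come to 100.0 pbw; the stated basis being 100.0 pbw — rounding explains the deltas).
Adding the batch up: Σ batch = 101.2 pbw; the LOI term Σ batch·LOI equals 1.220 pbw; yield, glass over the total, = 98.79%.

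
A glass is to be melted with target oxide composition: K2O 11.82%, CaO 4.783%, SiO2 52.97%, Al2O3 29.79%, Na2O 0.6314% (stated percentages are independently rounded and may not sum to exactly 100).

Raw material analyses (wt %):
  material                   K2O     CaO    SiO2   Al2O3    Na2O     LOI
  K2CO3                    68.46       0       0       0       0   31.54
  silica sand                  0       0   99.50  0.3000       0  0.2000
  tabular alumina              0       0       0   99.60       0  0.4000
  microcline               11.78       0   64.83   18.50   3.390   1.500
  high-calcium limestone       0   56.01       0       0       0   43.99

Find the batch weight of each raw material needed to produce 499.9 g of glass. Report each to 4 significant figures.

Batch per 499.9 g glass:
  K2CO3: 70.29 g
  silica sand: 205.5 g
  tabular alumina: 131.6 g
  microcline: 93.11 g
  high-calcium limestone: 42.69 g
Total batch = 543.2 g; LOI loss = 43.28 g; yield = 92.03%

Full precision is held from first step to last. Working values are shown (rounded to 4 significant digits) in the printout; exactly one rounding lands on every reported value; the derived quantities are carried from the batch weights per 499.9 g of glass at exact precision (five oxide percentages, ignition loss, glass mass, totals, the yield), as quoted within question or answer.
Per-oxide target masses for 499.9 g glass:
  K2O: 11.82% × 499.9 = 59.09 g
  CaO: 4.783% × 499.9 = 23.91 g
  SiO2: 52.97% × 499.9 = 264.8 g
  Al2O3: 29.79% × 499.9 = 148.9 g
  Na2O: 0.6314% × 499.9 = 3.156 g
Per-oxide balance check working from each reported weight, versus the basis set out (each sum matches its target mass modulo rounding of the values):
  K2O: 70.29·0.6846 + 93.11·0.1178 = 59.09 g (target 59.09 g)
  CaO: 42.69·0.5601 = 23.91 g (target 23.91 g)
  SiO2: 205.5·0.9950 + 93.11·0.6483 = 264.8 g (target 264.8 g)
  Al2O3: 205.5·0.003000 + 131.6·0.9960 + 93.11·0.1850 = 148.9 g (target 148.9 g)
  Na2O: 93.11·0.03390 = 3.156 g (target 3.156 g)
Glass-mass closure: the batch minus its LOI: 499.9 g (the Σ of target masses is 499.9 g; stated basis 499.9 g — rounding explains the deltas).
Whole-batch sum: Σ batch = 543.2 g; loss to ignition Σ batch·LOI = 43.28 g; yield = glass ÷ total batch = 92.03%.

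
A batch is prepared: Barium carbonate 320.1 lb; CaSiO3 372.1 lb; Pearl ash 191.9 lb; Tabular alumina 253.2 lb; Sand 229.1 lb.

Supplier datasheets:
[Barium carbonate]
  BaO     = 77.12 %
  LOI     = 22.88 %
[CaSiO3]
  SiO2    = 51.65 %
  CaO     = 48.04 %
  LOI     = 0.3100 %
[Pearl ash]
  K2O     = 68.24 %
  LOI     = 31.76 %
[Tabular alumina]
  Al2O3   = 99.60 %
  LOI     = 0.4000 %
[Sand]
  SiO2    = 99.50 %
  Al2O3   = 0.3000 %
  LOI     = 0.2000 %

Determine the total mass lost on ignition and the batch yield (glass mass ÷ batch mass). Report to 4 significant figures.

Exact precision is kept at each step; mid-chain values are displayed rounded to four significant digits — every reported figure undergoes a single rounding. The derived quantities, which include LOI, the yield, totals, net glass mass, five oxide percentages, are carried at full precision, as set out in the problem or answer text, using the weight values per 1230 lb of glass.
Material-by-material LOI:
  Barium carbonate: 320.1 × 0.2288 = 73.24 lb
  CaSiO3: 372.1 × 0.003100 = 1.154 lb
  Pearl ash: 191.9 × 0.3176 = 60.95 lb
  Tabular alumina: 253.2 × 0.004000 = 1.013 lb
  Sand: 229.1 × 0.002000 = 0.4582 lb
Total LOI = 136.8 lb
Glass = batch − LOI = 1366 − 136.8 = 1230 lb

LOI loss = 136.8 lb; glass = 1230 lb; yield = 89.99%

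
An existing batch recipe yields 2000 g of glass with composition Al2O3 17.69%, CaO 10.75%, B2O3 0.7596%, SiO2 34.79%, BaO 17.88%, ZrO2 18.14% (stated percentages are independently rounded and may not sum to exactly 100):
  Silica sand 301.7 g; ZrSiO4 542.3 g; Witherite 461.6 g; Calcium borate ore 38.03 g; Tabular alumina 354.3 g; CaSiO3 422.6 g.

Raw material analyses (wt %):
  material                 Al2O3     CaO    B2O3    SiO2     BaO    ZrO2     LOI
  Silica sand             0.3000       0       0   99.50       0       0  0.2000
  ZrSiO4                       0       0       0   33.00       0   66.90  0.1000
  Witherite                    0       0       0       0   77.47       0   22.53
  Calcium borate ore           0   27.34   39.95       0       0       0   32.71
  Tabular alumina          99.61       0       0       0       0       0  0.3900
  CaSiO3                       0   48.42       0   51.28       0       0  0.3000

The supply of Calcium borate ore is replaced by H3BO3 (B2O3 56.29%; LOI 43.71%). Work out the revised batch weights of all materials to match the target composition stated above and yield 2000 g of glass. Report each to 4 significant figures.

Revised batch per 2000 g glass:
  Silica sand: 290.6 g
  ZrSiO4: 542.3 g
  Witherite: 461.6 g
  H3BO3: 26.99 g
  Tabular alumina: 354.3 g
  CaSiO3: 444.0 g
Total batch = 2120 g; LOI loss = 119.6 g

Values along the way appear (rounded to 4 significant digits) between the steps — the whole derivation maintains full precision at each step; each reported value takes exactly one rounding; all derived quantities, including glass mass, yield, totals, ignition loss, six oxide percentages, are recomputed from the batch weights at 2000 g of glass in exact precision, as set out in either problem or answer.
Target oxide masses per 2000 g glass:
  Al2O3: 17.69% × 2000 = 353.8 g
  CaO: 10.75% × 2000 = 215.0 g
  B2O3: 0.7596% × 2000 = 15.19 g
  SiO2: 34.79% × 2000 = 695.8 g
  BaO: 17.88% × 2000 = 357.6 g
  ZrO2: 18.14% × 2000 = 362.8 g
Mass-balance tally per oxide on the weights just shown, versus the basis set out (target by target, the sums agree once rounding is allowed for):
  Al2O3: 290.6·0.003000 + 354.3·0.9961 = 353.8 g (target 353.8 g)
  CaO: 444.0·0.4842 = 215.0 g (target 215.0 g)
  B2O3: 26.99·0.5629 = 15.19 g (target 15.19 g)
  SiO2: 290.6·0.9950 + 542.3·0.3300 + 444.0·0.5128 = 695.8 g (target 695.8 g)
  BaO: 461.6·0.7747 = 357.6 g (target 357.6 g)
  ZrO2: 542.3·0.6690 = 362.8 g (target 362.8 g)
Glass-mass sanity pass: batch Σ − ignition loss = 2000 g (per-oxide target masses sum to 2000 g; the stated basis being 2000 g — a pure rounding effect).
Whole-batch sum: Σ batch = 2120 g; ignition loss, Σ(batch × LOI) = 119.6 g; yield = glass ÷ total batch = 94.36%.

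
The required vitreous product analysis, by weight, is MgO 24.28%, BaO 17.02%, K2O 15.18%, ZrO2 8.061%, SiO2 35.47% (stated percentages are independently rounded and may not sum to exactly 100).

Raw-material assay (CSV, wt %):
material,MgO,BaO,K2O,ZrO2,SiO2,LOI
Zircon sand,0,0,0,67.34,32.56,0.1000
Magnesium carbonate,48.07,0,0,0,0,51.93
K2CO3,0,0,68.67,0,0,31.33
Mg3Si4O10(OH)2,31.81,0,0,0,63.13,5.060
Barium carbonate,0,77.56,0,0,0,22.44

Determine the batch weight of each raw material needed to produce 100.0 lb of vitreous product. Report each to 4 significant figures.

Full float precision is carried through every step. Intermediates are shown rounded to 4 significant digits on the page; every reported number is rounded exactly once. The derived quantities, including the five compositions, ignition loss, the totals, glass mass, yield, are re-derived from the weighed amounts for 100.0 lb of glass at exact precision, exactly as shown in problem or answer.
The oxide mass targets at 100.0 lb vitreous product:
  MgO: 24.28% × 100.0 = 24.28 lb
  BaO: 17.02% × 100.0 = 17.02 lb
  K2O: 15.18% × 100.0 = 15.18 lb
  ZrO2: 8.061% × 100.0 = 8.061 lb
  SiO2: 35.47% × 100.0 = 35.47 lb
Checking each oxide sum with the batch weights as given, against the basis in use (each sum matches its target mass given rounding of the digits):
  MgO: 17.41·0.4807 + 50.01·0.3181 = 24.28 lb (target 24.28 lb)
  BaO: 21.94·0.7756 = 17.02 lb (target 17.02 lb)
  K2O: 22.11·0.6867 = 15.18 lb (target 15.18 lb)
  ZrO2: 11.97·0.6734 = 8.061 lb (target 8.061 lb)
  SiO2: 11.97·0.3256 + 50.01·0.6313 = 35.47 lb (target 35.47 lb)
The glass-mass cross-check: total batch − LOI = 100.0 lb (per-oxide target masses sum to 100.0 lb; basis as stated: 100.0 lb — any gap is answer rounding).
Total batch = Σ batch = 123.4 lb; the LOI term Σ batch·LOI equals 23.43 lb; the yield ratio, glass ÷ batch: 81.02%.

Batch per 100.0 lb vitreous product:
  Zircon sand: 11.97 lb
  Magnesium carbonate: 17.41 lb
  K2CO3: 22.11 lb
  Mg3Si4O10(OH)2: 50.01 lb
  Barium carbonate: 21.94 lb
Total batch = 123.4 lb; LOI loss = 23.43 lb; yield = 81.02%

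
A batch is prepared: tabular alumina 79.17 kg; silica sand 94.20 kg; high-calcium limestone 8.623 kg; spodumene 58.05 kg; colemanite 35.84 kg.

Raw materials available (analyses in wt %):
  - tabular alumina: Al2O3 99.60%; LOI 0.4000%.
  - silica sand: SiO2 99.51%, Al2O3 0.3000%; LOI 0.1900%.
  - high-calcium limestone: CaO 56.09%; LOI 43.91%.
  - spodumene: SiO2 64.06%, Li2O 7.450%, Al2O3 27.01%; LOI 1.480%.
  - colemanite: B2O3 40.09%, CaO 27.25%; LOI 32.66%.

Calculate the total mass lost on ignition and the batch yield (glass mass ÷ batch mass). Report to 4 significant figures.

The intermediate values appear (rounded to four significant digits) at each printed step. Each numeric step maintains exact precision end to end — each reported result includes exactly one rounding; all derived quantities (five oxide percentages, net glass mass, the yield, LOI, totals) are carried at exact precision from the weighed amounts at 259.0 kg of glass, exactly as shown in question or answer.
Material-by-material LOI:
  tabular alumina: 79.17 × 0.004000 = 0.3167 kg
  silica sand: 94.20 × 0.001900 = 0.1790 kg
  high-calcium limestone: 8.623 × 0.4391 = 3.786 kg
  spodumene: 58.05 × 0.01480 = 0.8591 kg
  colemanite: 35.84 × 0.3266 = 11.71 kg
Total LOI = 16.85 kg
Glass = batch − LOI = 275.9 − 16.85 = 259.0 kg

LOI loss = 16.85 kg; glass = 259.0 kg; yield = 93.89%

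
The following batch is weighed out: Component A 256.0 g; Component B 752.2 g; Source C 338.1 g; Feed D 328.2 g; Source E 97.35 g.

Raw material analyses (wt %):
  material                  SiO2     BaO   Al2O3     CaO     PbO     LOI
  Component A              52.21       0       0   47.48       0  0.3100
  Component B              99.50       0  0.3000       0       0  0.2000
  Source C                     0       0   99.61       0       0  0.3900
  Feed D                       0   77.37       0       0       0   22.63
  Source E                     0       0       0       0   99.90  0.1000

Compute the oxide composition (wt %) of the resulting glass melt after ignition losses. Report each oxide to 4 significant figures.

Glass mass = 1694 g (batch 1772 − LOI 77.99).
Composition: SiO2 52.08%, BaO 14.99%, Al2O3 20.02%, CaO 7.176%, PbO 5.741%

Intermediates are shown rounded to four significant digits as written; every computation runs at exact precision throughout. Each reported result is rounded a single time. The derived quantities are re-derived using the weight values per 1694 g of glass in exact precision (five oxide percentages, the totals, net glass mass, the yield, LOI) precisely as stated by problem or answer.
Per-oxide mass from batch:
  SiO2: 256.0·0.5221 + 752.2·0.9950 = 882.1 g
  BaO: 328.2·0.7737 = 253.9 g
  Al2O3: 752.2·0.003000 + 338.1·0.9961 = 339.0 g
  CaO: 256.0·0.4748 = 121.5 g
  PbO: 97.35·0.9990 = 97.25 g
LOI: 256.0·0.003100 + 752.2·0.002000 + 338.1·0.003900 + 328.2·0.2263 + 97.35·0.001000 = 77.99 g
batch − LOI leaves glass = 1772 − 77.99 = 1694 g (the oxide masses sum to this)
each oxide over glass, ×100, is wt %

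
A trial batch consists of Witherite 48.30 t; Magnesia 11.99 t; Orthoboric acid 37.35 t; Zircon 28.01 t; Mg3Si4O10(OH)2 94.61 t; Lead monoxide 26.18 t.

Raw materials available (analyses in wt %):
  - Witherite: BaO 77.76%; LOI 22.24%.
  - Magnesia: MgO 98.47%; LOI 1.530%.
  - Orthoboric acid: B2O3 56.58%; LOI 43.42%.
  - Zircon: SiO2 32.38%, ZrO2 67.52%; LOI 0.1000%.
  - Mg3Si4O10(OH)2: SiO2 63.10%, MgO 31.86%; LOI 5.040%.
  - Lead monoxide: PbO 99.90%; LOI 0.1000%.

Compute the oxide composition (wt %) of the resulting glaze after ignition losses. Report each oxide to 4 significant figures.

The intermediate values are displayed, rounded to 4 significant digits, when written out — every computation holds exact precision from start to finish — every reported value is rounded exactly once; the derived quantities (six oxide percentages, LOI, net glass mass, yield, totals) are re-derived from the weighed amounts at 214.5 t of glass in exact precision as set out in the problem or the answer.
Delivered oxide masses:
  BaO: 48.30·0.7776 = 37.56 t
  SiO2: 28.01·0.3238 + 94.61·0.6310 = 68.77 t
  PbO: 26.18·0.9990 = 26.15 t
  B2O3: 37.35·0.5658 = 21.13 t
  MgO: 11.99·0.9847 + 94.61·0.3186 = 41.95 t
  ZrO2: 28.01·0.6752 = 18.91 t
LOI: 48.30·0.2224 + 11.99·0.01530 + 37.35·0.4342 + 28.01·0.001000 + 94.61·0.05040 + 26.18·0.001000 = 31.97 t
Net of LOI, the glass mass = 246.4 − 31.97 = 214.5 t (equal to the oxide-mass sum)
percent share: oxide ÷ glass, ×100

Glass mass = 214.5 t (batch 246.4 − LOI 31.97).
Composition: BaO 17.51%, SiO2 32.06%, PbO 12.19%, B2O3 9.853%, MgO 19.56%, ZrO2 8.818%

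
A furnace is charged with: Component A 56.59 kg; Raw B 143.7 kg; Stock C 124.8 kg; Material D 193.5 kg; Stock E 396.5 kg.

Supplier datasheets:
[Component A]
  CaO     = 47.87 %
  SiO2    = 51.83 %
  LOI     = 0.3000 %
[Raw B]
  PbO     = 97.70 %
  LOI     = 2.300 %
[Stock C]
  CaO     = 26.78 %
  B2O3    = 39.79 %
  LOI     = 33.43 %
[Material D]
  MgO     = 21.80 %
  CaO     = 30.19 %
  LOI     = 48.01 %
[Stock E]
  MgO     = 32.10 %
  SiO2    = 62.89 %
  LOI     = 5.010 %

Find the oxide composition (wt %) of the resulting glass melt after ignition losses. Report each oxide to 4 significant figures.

Glass mass = 757.1 kg (batch 915.1 − LOI 158.0).
Composition: MgO 22.38%, CaO 15.71%, SiO2 36.81%, B2O3 6.559%, PbO 18.54%

Each numeric step runs at exact precision all the way through; values along the way are displayed, with 4-significant-figure rounding, in the printout. Every reported value is rounded just once. The derived quantities (the five compositions, totals, net glass mass, the yield, LOI) are computed in full precision starting from the weights on 757.1 kg of glass as written in the question or the answer.
Oxide-by-oxide delivered mass:
  MgO: 193.5·0.2180 + 396.5·0.3210 = 169.5 kg
  CaO: 56.59·0.4787 + 124.8·0.2678 + 193.5·0.3019 = 118.9 kg
  SiO2: 56.59·0.5183 + 396.5·0.6289 = 278.7 kg
  B2O3: 124.8·0.3979 = 49.66 kg
  PbO: 143.7·0.9770 = 140.4 kg
LOI: 56.59·0.003000 + 143.7·0.02300 + 124.8·0.3343 + 193.5·0.4801 + 396.5·0.05010 = 158.0 kg
The glass mass, total less LOI, = 915.1 − 158.0 = 757.1 kg (matching Σ of the oxides)
each oxide over glass, ×100, is wt %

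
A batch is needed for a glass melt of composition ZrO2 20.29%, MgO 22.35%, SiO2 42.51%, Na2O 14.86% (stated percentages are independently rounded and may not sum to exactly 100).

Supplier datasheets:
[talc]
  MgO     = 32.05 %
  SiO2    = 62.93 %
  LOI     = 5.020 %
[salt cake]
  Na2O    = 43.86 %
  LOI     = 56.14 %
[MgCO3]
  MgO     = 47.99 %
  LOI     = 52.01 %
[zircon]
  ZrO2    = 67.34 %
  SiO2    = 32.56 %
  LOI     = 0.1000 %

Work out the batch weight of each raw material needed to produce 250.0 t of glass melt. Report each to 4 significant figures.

Batch per 250.0 t glass melt:
  talc: 129.9 t
  salt cake: 84.70 t
  MgCO3: 29.67 t
  zircon: 75.33 t
Total batch = 319.6 t; LOI loss = 69.58 t; yield = 78.23%

The working math runs at full precision in every operation; working values appear rounded to 4 significant figures. Each reported value receives exactly one rounding — all derived quantities, including the totals, four oxide percentages, net glass mass, yield, LOI, are re-derived using the weight values for 250.0 t of glass at exact precision as set out in either problem or answer.
Target masses of each oxide per 250.0 t glass melt:
  ZrO2: 20.29% × 250.0 = 50.72 t
  MgO: 22.35% × 250.0 = 55.88 t
  SiO2: 42.51% × 250.0 = 106.3 t
  Na2O: 14.86% × 250.0 = 37.15 t
Balance tally, oxide-wise, per the reported batch figures, for the quoted basis mass (summed amounts equal target values within answer rounding):
  ZrO2: 75.33·0.6734 = 50.73 t (target 50.72 t)
  MgO: 129.9·0.3205 + 29.67·0.4799 = 55.87 t (target 55.88 t)
  SiO2: 129.9·0.6293 + 75.33·0.3256 = 106.3 t (target 106.3 t)
  Na2O: 84.70·0.4386 = 37.15 t (target 37.15 t)
Glass mass check: batch total minus LOI = 250.0 t (oxide target masses add up to 250.0 t; versus the stated basis of 250.0 t — gaps are rounding artifacts).
Adding the batch up: Σ batch = 319.6 t; LOI removed, Σ of batch·LOI: 69.58 t; yield, glass over the total, = 78.23%.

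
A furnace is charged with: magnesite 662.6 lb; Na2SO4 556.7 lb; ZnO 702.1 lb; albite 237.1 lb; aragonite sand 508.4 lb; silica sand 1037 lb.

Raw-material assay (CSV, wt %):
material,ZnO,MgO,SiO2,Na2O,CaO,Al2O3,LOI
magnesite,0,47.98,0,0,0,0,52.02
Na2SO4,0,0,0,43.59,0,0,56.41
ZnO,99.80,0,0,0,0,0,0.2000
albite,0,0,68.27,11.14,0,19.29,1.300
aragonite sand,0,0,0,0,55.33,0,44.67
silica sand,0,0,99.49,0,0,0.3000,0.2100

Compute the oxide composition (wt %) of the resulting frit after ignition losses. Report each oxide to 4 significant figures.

Glass mass = 2811 lb (batch 3704 − LOI 892.5).
Composition: ZnO 24.92%, MgO 11.31%, SiO2 42.45%, Na2O 9.571%, CaO 10.01%, Al2O3 1.737%

Full float precision is held at each step; in-progress results are shown (rounded to 4 significant figures) in the printout; exactly one rounding is applied to each reported result. All derived quantities, which include LOI, six oxide percentages, totals, glass mass, yield, are computed in exact precision, as given in the problem or the answer, using the weight values for 2811 lb of glass.
Mass of each oxide from the mix:
  ZnO: 702.1·0.9980 = 700.7 lb
  MgO: 662.6·0.4798 = 317.9 lb
  SiO2: 237.1·0.6827 + 1037·0.9949 = 1194 lb
  Na2O: 556.7·0.4359 + 237.1·0.1114 = 269.1 lb
  CaO: 508.4·0.5533 = 281.3 lb
  Al2O3: 237.1·0.1929 + 1037·0.003000 = 48.85 lb
LOI: 662.6·0.5202 + 556.7·0.5641 + 702.1·0.002000 + 237.1·0.01300 + 508.4·0.4467 + 1037·0.002100 = 892.5 lb
The glass mass, total less LOI, = 3704 − 892.5 = 2811 lb (= the summed oxide contributions)
each oxide over glass, ×100, is wt %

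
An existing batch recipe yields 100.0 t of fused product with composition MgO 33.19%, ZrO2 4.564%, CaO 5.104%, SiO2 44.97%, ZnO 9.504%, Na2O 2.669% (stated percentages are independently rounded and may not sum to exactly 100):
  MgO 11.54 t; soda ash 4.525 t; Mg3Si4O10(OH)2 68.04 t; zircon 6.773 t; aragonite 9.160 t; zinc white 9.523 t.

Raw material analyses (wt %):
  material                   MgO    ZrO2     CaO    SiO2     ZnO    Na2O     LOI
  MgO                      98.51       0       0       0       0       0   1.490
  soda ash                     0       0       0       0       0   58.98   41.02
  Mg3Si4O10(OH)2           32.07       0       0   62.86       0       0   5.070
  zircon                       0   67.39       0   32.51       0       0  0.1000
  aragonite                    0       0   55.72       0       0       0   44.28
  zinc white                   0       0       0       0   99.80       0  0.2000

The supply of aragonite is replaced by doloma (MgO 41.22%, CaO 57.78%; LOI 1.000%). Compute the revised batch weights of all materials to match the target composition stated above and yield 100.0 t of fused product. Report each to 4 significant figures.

The intermediate values are printed rounded to four significant digits as written. All internal work keeps exact precision at each step — exactly one rounding is applied to each reported number — all derived quantities are recomputed using the weight values for 100.0 t of glass in full float precision (the six compositions, the yield, glass mass, the totals, LOI), as written in the problem or answer text.
Target oxide masses per 100.0 t fused product:
  MgO: 33.19% × 100.0 = 33.19 t
  ZrO2: 4.564% × 100.0 = 4.564 t
  CaO: 5.104% × 100.0 = 5.104 t
  SiO2: 44.97% × 100.0 = 44.97 t
  ZnO: 9.504% × 100.0 = 9.504 t
  Na2O: 2.669% × 100.0 = 2.669 t
Balance tally, oxide-wise, working from each reported weight, on the stated basis (every target is met by its sum inside rounding margins):
  MgO: 7.846·0.9851 + 68.04·0.3207 + 8.834·0.4122 = 33.19 t (target 33.19 t)
  ZrO2: 6.773·0.6739 = 4.564 t (target 4.564 t)
  CaO: 8.834·0.5778 = 5.104 t (target 5.104 t)
  SiO2: 68.04·0.6286 + 6.773·0.3251 = 44.97 t (target 44.97 t)
  ZnO: 9.523·0.9980 = 9.504 t (target 9.504 t)
  Na2O: 4.525·0.5898 = 2.669 t (target 2.669 t)
Auditing the glass mass value: total batch − LOI = 100.0 t (per-oxide target masses sum to 100.0 t; stated basis 100.0 t — any gap is answer rounding).
Whole-batch sum: Σ batch = 105.5 t; ignition loss, Σ(batch × LOI) = 5.537 t; yield, glass over the total, = 94.75%.

Revised batch per 100.0 t fused product:
  MgO: 7.846 t
  soda ash: 4.525 t
  Mg3Si4O10(OH)2: 68.04 t
  zircon: 6.773 t
  doloma: 8.834 t
  zinc white: 9.523 t
Total batch = 105.5 t; LOI loss = 5.537 t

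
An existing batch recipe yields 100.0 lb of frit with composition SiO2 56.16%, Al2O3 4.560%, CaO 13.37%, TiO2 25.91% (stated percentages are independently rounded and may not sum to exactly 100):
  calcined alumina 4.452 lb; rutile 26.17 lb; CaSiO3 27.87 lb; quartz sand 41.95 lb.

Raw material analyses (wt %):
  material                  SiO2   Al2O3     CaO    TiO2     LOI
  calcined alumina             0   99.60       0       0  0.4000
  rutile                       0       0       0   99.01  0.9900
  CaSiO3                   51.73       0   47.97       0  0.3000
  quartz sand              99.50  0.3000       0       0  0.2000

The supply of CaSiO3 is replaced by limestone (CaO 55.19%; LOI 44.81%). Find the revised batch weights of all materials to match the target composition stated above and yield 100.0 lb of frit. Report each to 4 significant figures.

Revised batch per 100.0 lb frit:
  calcined alumina: 4.408 lb
  rutile: 26.17 lb
  limestone: 24.23 lb
  quartz sand: 56.44 lb
Total batch = 111.2 lb; LOI loss = 11.25 lb

All internal work holds full float precision end to end — in-progress results are shown rounded off to 4 significant figures between the steps. A single rounding produces every reported result — all derived quantities (totals, the four compositions, ignition loss, yield, net glass mass) are re-derived in exact precision using the weight values for 100.0 lb of glass as quoted within the problem or the answer.
The oxide mass targets at 100.0 lb frit:
  SiO2: 56.16% × 100.0 = 56.16 lb
  Al2O3: 4.560% × 100.0 = 4.560 lb
  CaO: 13.37% × 100.0 = 13.37 lb
  TiO2: 25.91% × 100.0 = 25.91 lb
Verifying the oxide balance using the reported weights, under the basis named above (summed amounts equal target values once rounding is allowed for):
  SiO2: 56.44·0.9950 = 56.16 lb (target 56.16 lb)
  Al2O3: 4.408·0.9960 + 56.44·0.003000 = 4.560 lb (target 4.560 lb)
  CaO: 24.23·0.5519 = 13.37 lb (target 13.37 lb)
  TiO2: 26.17·0.9901 = 25.91 lb (target 25.91 lb)
Consistency of the glass mass: batch Σ − ignition loss = 100.0 lb (the Σ of target masses is 100.0 lb; with the basis standing at 100.0 lb — gaps are rounding artifacts).
Batch grand total — Σ batch = 111.2 lb; LOI removed, Σ of batch·LOI: 11.25 lb; as yield: glass ÷ batch → 89.89%.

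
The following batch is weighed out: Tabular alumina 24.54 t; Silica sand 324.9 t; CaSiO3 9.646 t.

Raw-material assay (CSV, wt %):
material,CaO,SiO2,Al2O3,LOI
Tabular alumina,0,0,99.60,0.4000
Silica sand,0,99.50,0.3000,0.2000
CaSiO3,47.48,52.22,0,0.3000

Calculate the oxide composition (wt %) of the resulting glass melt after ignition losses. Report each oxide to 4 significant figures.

Glass mass = 358.3 t (batch 359.1 − LOI 0.7769).
Composition: CaO 1.278%, SiO2 91.63%, Al2O3 7.093%

All arithmetic runs at exact precision in every operation; in-progress results are shown (rounded to four significant digits) at each printed step; every reported number undergoes a single rounding. Derived quantities are carried in full float precision (glass mass, the yield, the three compositions, the totals, LOI) from the weighed amounts at 358.3 t of glass as quoted within question or answer.
Per-oxide mass from batch:
  CaO: 9.646·0.4748 = 4.580 t
  SiO2: 324.9·0.9950 + 9.646·0.5222 = 328.3 t
  Al2O3: 24.54·0.9960 + 324.9·0.003000 = 25.42 t
LOI: 24.54·0.004000 + 324.9·0.002000 + 9.646·0.003000 = 0.7769 t
The glass mass, total less LOI, = 359.1 − 0.7769 = 358.3 t (equal to the oxide-mass sum)
each oxide over glass, ×100, is wt %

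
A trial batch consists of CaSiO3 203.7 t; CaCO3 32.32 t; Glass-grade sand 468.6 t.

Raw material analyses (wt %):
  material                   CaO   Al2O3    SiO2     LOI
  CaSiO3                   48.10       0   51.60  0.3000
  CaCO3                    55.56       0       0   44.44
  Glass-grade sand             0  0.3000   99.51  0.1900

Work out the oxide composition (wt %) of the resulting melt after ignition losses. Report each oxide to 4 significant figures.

Every computation holds full float precision through every step. In-progress results are printed (rounded to 4 significant figures) as written — every reported figure is rounded once only; derived quantities (the three compositions, LOI, net glass mass, the totals, the yield) are carried at exact precision from the weighed amounts on 688.8 t of glass precisely as stated by the problem or answer text.
Delivered oxide masses:
  CaO: 203.7·0.4810 + 32.32·0.5556 = 115.9 t
  Al2O3: 468.6·0.003000 = 1.406 t
  SiO2: 203.7·0.5160 + 468.6·0.9951 = 571.4 t
LOI: 203.7·0.003000 + 32.32·0.4444 + 468.6·0.001900 = 15.86 t
Resulting glass, batch − LOI: 704.6 − 15.86 = 688.8 t (equal to the oxide-mass sum)
oxide / glass × 100 gives the wt %

Glass mass = 688.8 t (batch 704.6 − LOI 15.86).
Composition: CaO 16.83%, Al2O3 0.2041%, SiO2 82.96%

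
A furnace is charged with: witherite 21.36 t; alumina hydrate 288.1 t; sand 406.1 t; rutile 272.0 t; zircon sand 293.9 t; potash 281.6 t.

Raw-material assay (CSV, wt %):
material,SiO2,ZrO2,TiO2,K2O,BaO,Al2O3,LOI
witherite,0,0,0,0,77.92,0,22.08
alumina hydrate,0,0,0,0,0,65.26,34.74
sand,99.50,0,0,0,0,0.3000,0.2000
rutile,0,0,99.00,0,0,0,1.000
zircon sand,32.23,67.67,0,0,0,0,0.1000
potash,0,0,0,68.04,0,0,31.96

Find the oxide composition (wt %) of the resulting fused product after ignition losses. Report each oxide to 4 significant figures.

Glass mass = 1364 t (batch 1563 − LOI 198.6).
Composition: SiO2 36.56%, ZrO2 14.58%, TiO2 19.74%, K2O 14.04%, BaO 1.220%, Al2O3 13.87%

Intermediates are shown rounded to four significant digits alongside each step — the working math maintains full precision through the solve; every reported value receives exactly one rounding — derived quantities, including glass mass, yield, the totals, the six compositions, LOI, are computed using the weight values per 1364 t of glass at full precision as written in question or answer.
Oxide-by-oxide delivered mass:
  SiO2: 406.1·0.9950 + 293.9·0.3223 = 498.8 t
  ZrO2: 293.9·0.6767 = 198.9 t
  TiO2: 272.0·0.9900 = 269.3 t
  K2O: 281.6·0.6804 = 191.6 t
  BaO: 21.36·0.7792 = 16.64 t
  Al2O3: 288.1·0.6526 + 406.1·0.003000 = 189.2 t
LOI: 21.36·0.2208 + 288.1·0.3474 + 406.1·0.002000 + 272.0·0.01000 + 293.9·0.001000 + 281.6·0.3196 = 198.6 t
The glass mass, total less LOI, = 1563 − 198.6 = 1364 t (= Σ oxide masses)
oxide / glass × 100 gives the wt %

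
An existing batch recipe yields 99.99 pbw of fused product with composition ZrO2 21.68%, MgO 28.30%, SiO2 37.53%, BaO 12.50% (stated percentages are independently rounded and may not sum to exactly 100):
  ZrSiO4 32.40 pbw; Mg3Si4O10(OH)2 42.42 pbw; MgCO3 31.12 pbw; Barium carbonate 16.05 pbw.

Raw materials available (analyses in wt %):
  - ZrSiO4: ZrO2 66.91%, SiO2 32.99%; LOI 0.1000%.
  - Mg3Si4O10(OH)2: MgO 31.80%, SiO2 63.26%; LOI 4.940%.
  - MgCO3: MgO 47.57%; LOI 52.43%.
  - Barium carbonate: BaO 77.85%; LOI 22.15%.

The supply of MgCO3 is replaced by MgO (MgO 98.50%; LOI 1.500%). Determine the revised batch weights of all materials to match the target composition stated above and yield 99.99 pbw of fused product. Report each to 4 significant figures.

Working values are printed (rounded to 4 significant digits) alongside each step. The whole derivation keeps full precision from first step to last — every reported value is rounded once only. Derived quantities are computed at full float precision (net glass mass, the yield, ignition loss, four oxide percentages, totals) starting from the weights at 99.99 pbw of glass as set out in either problem or answer.
Oxide-by-oxide targets in 99.99 pbw fused product:
  ZrO2: 21.68% × 99.99 = 21.68 pbw
  MgO: 28.30% × 99.99 = 28.30 pbw
  SiO2: 37.53% × 99.99 = 37.53 pbw
  BaO: 12.50% × 99.99 = 12.50 pbw
Balance tally, oxide-wise, per the reported batch figures, on the stated basis (sums match the target masses once rounding is allowed for):
  ZrO2: 32.40·0.6691 = 21.68 pbw (target 21.68 pbw)
  MgO: 42.42·0.3180 + 15.03·0.9850 = 28.29 pbw (target 28.30 pbw)
  SiO2: 32.40·0.3299 + 42.42·0.6326 = 37.52 pbw (target 37.53 pbw)
  BaO: 16.05·0.7785 = 12.49 pbw (target 12.50 pbw)
Glass-mass bookkeeping: the batch minus its LOI: 99.99 pbw (summing oxide targets gives 100.0 pbw; the stated basis being 99.99 pbw — rounding explains the deltas).
Batch grand total — Σ batch = 105.9 pbw; LOI loss = Σ batch·LOI = 5.908 pbw; yield, glass over the total, = 94.42%.

Revised batch per 99.99 pbw fused product:
  ZrSiO4: 32.40 pbw
  Mg3Si4O10(OH)2: 42.42 pbw
  MgO: 15.03 pbw
  Barium carbonate: 16.05 pbw
Total batch = 105.9 pbw; LOI loss = 5.908 pbw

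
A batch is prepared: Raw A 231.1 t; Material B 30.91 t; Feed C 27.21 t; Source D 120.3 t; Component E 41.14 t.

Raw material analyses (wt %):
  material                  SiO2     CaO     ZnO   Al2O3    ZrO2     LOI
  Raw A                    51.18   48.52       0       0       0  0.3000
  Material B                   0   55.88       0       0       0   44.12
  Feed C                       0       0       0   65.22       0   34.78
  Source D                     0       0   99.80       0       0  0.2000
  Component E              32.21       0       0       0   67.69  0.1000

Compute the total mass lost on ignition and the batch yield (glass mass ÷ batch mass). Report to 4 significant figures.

The whole derivation carries exact precision at all times. Working values are printed rounded to 4 significant digits at each printed step — every reported number is rounded just once — all derived quantities are rebuilt at full float precision (LOI, net glass mass, yield, the five compositions, totals) starting from the weights at 426.6 t of glass as given in question or answer.
Each material's LOI contribution:
  Raw A: 231.1 × 0.003000 = 0.6933 t
  Material B: 30.91 × 0.4412 = 13.64 t
  Feed C: 27.21 × 0.3478 = 9.464 t
  Source D: 120.3 × 0.002000 = 0.2406 t
  Component E: 41.14 × 0.001000 = 0.04114 t
Total LOI = 24.08 t
Glass = batch − LOI = 450.7 − 24.08 = 426.6 t

LOI loss = 24.08 t; glass = 426.6 t; yield = 94.66%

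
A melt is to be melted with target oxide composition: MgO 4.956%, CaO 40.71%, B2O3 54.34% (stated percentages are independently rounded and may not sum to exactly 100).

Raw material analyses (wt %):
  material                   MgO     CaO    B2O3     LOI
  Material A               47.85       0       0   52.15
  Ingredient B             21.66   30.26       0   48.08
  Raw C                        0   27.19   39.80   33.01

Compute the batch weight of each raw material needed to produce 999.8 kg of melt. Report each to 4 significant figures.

Mid-chain values are rounded off to 4 significant digits when quoted; full float precision is maintained in all steps. Each reported value sees exactly one rounding; the derived quantities (ignition loss, three oxide percentages, the totals, yield, glass mass) are re-derived in exact precision using the weight values for 999.8 kg of glass, precisely as stated by the question or the answer.
Oxide mass targets, per 999.8 kg melt:
  MgO: 4.956% × 999.8 = 49.55 kg
  CaO: 40.71% × 999.8 = 407.0 kg
  B2O3: 54.34% × 999.8 = 543.3 kg
Oxide-by-oxide audit from the weights as reported, for the quoted basis mass (summed amounts equal target values within answer rounding):
  MgO: 49.91·0.4785 + 118.5·0.2166 = 49.55 kg (target 49.55 kg)
  CaO: 118.5·0.3026 + 1365·0.2719 = 407.0 kg (target 407.0 kg)
  B2O3: 1365·0.3980 = 543.3 kg (target 543.3 kg)
Glass mass check: the batch minus its LOI: 999.8 kg (the Σ of target masses is 999.9 kg; against the stated basis, 999.8 kg — gaps are rounding artifacts).
Batch total: Σ batch = 1533 kg; loss to ignition Σ batch·LOI = 533.6 kg; yield = glass ÷ total batch = 65.20%.

Batch per 999.8 kg melt:
  Material A: 49.91 kg
  Ingredient B: 118.5 kg
  Raw C: 1365 kg
Total batch = 1533 kg; LOI loss = 533.6 kg; yield = 65.20%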